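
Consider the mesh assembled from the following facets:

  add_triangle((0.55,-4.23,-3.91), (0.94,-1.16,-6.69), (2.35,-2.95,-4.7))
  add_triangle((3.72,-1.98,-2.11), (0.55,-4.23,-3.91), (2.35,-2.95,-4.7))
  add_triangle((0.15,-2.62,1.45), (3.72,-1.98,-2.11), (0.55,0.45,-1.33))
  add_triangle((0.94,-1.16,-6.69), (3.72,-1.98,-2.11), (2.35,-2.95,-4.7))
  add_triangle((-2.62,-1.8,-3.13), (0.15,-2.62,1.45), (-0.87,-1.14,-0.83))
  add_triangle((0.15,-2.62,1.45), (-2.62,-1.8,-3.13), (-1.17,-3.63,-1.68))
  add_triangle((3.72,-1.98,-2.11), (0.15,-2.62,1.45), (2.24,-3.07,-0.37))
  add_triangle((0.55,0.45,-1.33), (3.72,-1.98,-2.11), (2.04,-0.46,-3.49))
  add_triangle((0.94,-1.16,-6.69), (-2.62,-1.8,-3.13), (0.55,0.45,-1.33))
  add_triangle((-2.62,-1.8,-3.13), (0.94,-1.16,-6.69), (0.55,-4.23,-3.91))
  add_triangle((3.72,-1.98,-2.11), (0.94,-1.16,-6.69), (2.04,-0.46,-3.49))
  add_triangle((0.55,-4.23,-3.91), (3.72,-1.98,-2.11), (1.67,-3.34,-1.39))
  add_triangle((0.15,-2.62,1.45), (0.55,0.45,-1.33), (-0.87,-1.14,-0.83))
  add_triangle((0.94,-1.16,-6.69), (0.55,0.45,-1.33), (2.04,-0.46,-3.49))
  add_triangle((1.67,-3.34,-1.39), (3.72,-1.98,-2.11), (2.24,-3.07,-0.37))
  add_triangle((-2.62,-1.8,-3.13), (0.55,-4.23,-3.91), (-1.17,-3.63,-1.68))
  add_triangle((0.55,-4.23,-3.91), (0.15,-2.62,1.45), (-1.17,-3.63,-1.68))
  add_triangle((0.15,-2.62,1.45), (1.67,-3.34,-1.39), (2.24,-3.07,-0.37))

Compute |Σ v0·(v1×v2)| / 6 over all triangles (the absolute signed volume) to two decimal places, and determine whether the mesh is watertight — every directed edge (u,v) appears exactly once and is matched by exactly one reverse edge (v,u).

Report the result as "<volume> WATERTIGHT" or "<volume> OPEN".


Per-triangle v0·(v1×v2)/6:
  t1: +6.6903
  t2: +4.4288
  t3: -0.8964
  t4: +5.1091
  t5: -0.0520
  t6: +1.9039
  t7: +0.3689
  t8: +0.6793
  t9: +1.8130
  t10: +12.1192
  t11: +3.3430
  t12: +4.3871
  t13: -0.8088
  t14: +1.1172
  t15: +1.8840
  t16: +5.0683
  t17: +4.2568
  t18: +1.5831
Σ = +52.9948 → |volume| = 52.99

Directed edges: 54 total; 6 unmatched, e.g. (-0.87,-1.14,-0.83)→(-2.62,-1.8,-3.13) → open.

52.99 OPEN


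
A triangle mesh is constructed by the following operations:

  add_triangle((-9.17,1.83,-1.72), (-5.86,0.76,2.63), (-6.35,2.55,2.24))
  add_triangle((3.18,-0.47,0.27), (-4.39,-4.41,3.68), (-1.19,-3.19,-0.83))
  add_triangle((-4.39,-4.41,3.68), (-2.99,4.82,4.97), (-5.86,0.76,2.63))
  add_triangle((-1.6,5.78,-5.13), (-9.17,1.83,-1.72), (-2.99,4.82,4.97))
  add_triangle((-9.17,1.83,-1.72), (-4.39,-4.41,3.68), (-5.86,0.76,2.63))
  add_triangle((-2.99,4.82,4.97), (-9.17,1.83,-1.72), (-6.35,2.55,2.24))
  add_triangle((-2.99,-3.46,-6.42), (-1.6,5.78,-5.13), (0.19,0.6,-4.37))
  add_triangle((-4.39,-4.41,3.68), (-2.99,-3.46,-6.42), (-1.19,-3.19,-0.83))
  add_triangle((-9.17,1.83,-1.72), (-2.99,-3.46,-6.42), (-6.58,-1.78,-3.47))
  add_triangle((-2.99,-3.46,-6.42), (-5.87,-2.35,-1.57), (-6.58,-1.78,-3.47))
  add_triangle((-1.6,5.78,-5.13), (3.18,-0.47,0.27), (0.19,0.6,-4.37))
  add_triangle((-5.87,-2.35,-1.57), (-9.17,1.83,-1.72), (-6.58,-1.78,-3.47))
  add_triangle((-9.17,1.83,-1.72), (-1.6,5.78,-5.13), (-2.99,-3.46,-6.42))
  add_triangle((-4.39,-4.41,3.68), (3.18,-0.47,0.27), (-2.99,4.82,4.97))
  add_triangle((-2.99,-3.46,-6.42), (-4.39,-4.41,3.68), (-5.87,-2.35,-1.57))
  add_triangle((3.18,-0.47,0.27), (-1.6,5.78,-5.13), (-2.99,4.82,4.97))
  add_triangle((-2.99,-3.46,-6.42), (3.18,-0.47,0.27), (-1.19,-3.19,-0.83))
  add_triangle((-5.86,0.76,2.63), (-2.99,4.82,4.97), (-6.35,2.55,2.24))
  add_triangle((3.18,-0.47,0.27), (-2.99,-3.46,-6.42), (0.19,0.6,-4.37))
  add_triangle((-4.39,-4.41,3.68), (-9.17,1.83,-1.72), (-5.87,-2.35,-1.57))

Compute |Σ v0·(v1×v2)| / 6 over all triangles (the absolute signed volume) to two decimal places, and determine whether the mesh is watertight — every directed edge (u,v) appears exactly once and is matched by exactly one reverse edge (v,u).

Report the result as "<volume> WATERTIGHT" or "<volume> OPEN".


445.18 WATERTIGHT

Per-triangle v0·(v1×v2)/6:
  t1: +9.4580
  t2: +9.1842
  t3: +25.0451
  t4: +77.3341
  t5: +27.3093
  t6: +11.3030
  t7: +17.8497
  t8: +12.4167
  t9: +13.8363
  t10: +8.4831
  t11: +11.2243
  t12: +9.8159
  t13: +78.8445
  t14: +23.4100
  t15: +25.3317
  t16: +26.9364
  t17: +9.4924
  t18: +8.7577
  t19: +11.1232
  t20: +28.0259
Σ = +445.1817 → |volume| = 445.18

Directed edges: 60 total, each appears once with its reverse present → watertight.


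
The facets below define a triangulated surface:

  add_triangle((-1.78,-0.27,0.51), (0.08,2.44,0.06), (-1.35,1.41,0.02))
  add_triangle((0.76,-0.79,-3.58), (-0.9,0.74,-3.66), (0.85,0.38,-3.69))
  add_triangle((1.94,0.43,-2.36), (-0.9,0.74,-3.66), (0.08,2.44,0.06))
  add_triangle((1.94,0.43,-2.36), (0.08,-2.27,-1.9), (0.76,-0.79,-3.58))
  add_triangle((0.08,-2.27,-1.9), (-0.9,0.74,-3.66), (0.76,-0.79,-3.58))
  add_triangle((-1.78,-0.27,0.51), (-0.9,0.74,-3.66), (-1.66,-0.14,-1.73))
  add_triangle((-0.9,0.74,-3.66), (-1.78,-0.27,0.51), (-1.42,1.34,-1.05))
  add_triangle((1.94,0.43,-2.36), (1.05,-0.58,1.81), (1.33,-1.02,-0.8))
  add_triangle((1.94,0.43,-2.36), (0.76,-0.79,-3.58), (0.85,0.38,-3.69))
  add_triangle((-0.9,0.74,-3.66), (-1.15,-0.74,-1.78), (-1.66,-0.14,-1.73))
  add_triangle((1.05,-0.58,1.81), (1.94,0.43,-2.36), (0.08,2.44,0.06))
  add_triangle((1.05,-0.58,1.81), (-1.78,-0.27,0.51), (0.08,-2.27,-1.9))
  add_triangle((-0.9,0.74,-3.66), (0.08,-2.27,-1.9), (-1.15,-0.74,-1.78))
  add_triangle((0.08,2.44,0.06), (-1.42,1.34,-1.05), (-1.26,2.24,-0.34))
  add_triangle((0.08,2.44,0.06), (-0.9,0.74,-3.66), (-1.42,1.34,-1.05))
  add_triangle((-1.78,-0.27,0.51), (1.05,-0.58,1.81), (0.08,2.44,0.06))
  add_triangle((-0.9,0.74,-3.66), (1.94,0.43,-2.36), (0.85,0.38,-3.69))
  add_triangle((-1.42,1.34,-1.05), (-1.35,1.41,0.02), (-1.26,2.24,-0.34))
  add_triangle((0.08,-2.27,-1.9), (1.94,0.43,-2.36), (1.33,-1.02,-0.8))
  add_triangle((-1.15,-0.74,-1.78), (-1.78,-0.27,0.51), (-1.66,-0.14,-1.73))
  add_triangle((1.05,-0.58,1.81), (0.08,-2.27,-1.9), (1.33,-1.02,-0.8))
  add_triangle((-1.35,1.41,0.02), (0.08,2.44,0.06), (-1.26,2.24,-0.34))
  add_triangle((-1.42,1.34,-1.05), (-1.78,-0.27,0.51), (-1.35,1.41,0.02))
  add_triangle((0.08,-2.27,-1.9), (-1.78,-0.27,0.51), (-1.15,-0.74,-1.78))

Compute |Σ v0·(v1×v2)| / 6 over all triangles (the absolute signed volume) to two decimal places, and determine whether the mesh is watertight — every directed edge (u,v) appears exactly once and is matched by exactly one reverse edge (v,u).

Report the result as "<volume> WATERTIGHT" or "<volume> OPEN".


Per-triangle v0·(v1×v2)/6:
  t1: +0.3039
  t2: +1.2565
  t3: +3.7718
  t4: +1.4056
  t5: +2.1504
  t6: +0.4436
  t7: +1.4290
  t8: +1.0975
  t9: +0.9876
  t10: +0.6155
  t11: +2.4593
  t12: +1.8408
  t13: +1.5204
  t14: +0.3520
  t15: +1.7827
  t16: +1.5386
  t17: +0.5122
  t18: +0.2342
  t19: +1.3714
  t20: +0.4400
  t21: +1.1029
  t22: +0.2164
  t23: +0.5287
  t24: +1.1133
Σ = +28.4743 → |volume| = 28.47

Directed edges: 72 total, each appears once with its reverse present → watertight.

28.47 WATERTIGHT


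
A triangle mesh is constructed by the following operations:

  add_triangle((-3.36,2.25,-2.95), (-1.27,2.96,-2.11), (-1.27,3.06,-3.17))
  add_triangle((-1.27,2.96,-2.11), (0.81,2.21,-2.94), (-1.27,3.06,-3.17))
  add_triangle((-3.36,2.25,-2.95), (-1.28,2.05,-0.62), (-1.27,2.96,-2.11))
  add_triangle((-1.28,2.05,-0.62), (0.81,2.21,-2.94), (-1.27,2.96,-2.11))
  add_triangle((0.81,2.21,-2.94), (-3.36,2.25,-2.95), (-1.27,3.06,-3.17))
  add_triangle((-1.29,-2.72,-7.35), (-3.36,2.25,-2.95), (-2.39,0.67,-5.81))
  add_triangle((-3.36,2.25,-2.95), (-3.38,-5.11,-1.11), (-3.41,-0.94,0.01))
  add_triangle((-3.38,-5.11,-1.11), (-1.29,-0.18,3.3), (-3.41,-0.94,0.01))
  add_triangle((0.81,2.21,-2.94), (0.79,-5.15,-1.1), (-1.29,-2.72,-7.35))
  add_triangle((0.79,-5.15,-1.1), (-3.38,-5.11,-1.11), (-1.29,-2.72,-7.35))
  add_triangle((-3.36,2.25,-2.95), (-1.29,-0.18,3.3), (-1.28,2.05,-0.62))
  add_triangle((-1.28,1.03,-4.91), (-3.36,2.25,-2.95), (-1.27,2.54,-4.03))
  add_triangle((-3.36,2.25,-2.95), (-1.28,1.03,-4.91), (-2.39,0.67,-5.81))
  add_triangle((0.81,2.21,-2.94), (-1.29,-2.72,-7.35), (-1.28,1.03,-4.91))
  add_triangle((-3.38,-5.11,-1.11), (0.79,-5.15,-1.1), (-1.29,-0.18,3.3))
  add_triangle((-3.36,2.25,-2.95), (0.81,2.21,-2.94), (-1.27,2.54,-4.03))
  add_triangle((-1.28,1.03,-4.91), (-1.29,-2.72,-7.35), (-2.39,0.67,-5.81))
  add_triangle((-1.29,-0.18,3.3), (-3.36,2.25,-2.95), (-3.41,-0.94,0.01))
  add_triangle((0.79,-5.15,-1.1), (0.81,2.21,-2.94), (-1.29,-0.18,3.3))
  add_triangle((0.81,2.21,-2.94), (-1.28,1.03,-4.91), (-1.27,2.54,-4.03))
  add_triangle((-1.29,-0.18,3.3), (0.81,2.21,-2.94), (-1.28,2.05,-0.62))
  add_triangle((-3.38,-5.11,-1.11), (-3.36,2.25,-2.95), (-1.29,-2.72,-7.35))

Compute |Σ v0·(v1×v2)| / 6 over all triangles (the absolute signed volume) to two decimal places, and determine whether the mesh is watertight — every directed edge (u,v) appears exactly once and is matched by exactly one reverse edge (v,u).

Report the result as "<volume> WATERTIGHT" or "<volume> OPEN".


Per-triangle v0·(v1×v2)/6:
  t1: +1.1965
  t2: +0.8287
  t3: +1.2598
  t4: +0.4602
  t5: +1.3503
  t6: +4.2095
  t7: +9.0502
  t8: +7.7156
  t9: +11.6758
  t10: +24.1652
  t11: +3.2555
  t12: +3.3001
  t13: +2.3321
  t14: +6.3143
  t15: +11.9525
  t16: +1.0384
  t17: +3.3342
  t18: +6.2456
  t19: -0.5664
  t20: +2.4722
  t21: +1.3399
  t22: +29.4003
Σ = +132.3307 → |volume| = 132.33

Directed edges: 66 total, each appears once with its reverse present → watertight.

132.33 WATERTIGHT


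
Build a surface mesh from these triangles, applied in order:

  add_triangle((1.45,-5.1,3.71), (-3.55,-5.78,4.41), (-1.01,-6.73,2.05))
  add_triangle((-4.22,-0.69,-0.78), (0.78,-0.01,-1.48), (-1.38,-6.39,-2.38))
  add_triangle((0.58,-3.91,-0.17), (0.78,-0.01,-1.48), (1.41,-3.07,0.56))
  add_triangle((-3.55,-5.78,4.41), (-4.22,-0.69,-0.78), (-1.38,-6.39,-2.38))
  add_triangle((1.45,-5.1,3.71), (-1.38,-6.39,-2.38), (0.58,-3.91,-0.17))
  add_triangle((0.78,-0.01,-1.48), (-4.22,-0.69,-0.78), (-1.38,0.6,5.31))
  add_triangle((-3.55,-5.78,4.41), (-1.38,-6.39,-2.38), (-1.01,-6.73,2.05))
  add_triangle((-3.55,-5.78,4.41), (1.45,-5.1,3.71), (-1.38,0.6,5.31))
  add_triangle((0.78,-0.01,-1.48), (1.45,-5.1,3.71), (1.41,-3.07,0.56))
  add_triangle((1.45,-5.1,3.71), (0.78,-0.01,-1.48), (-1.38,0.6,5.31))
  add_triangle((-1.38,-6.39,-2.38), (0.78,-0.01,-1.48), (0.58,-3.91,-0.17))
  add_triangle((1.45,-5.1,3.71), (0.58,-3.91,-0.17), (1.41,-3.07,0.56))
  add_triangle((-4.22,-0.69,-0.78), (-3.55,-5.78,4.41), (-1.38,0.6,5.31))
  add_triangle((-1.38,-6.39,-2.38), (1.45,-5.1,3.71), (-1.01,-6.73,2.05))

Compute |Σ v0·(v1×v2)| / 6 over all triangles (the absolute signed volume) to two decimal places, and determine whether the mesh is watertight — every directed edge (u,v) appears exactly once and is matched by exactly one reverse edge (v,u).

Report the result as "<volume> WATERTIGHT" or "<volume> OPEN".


Per-triangle v0·(v1×v2)/6:
  t1: +13.0723
  t2: +6.8362
  t3: +1.2722
  t4: +29.7357
  t5: +5.0144
  t6: +0.4048
  t7: +14.2692
  t8: +25.1558
  t9: +0.4263
  t10: +2.2671
  t11: +3.3110
  t12: +2.1325
  t13: +23.2935
  t14: +9.7324
Σ = +136.9235 → |volume| = 136.92

Directed edges: 42 total, each appears once with its reverse present → watertight.

136.92 WATERTIGHT


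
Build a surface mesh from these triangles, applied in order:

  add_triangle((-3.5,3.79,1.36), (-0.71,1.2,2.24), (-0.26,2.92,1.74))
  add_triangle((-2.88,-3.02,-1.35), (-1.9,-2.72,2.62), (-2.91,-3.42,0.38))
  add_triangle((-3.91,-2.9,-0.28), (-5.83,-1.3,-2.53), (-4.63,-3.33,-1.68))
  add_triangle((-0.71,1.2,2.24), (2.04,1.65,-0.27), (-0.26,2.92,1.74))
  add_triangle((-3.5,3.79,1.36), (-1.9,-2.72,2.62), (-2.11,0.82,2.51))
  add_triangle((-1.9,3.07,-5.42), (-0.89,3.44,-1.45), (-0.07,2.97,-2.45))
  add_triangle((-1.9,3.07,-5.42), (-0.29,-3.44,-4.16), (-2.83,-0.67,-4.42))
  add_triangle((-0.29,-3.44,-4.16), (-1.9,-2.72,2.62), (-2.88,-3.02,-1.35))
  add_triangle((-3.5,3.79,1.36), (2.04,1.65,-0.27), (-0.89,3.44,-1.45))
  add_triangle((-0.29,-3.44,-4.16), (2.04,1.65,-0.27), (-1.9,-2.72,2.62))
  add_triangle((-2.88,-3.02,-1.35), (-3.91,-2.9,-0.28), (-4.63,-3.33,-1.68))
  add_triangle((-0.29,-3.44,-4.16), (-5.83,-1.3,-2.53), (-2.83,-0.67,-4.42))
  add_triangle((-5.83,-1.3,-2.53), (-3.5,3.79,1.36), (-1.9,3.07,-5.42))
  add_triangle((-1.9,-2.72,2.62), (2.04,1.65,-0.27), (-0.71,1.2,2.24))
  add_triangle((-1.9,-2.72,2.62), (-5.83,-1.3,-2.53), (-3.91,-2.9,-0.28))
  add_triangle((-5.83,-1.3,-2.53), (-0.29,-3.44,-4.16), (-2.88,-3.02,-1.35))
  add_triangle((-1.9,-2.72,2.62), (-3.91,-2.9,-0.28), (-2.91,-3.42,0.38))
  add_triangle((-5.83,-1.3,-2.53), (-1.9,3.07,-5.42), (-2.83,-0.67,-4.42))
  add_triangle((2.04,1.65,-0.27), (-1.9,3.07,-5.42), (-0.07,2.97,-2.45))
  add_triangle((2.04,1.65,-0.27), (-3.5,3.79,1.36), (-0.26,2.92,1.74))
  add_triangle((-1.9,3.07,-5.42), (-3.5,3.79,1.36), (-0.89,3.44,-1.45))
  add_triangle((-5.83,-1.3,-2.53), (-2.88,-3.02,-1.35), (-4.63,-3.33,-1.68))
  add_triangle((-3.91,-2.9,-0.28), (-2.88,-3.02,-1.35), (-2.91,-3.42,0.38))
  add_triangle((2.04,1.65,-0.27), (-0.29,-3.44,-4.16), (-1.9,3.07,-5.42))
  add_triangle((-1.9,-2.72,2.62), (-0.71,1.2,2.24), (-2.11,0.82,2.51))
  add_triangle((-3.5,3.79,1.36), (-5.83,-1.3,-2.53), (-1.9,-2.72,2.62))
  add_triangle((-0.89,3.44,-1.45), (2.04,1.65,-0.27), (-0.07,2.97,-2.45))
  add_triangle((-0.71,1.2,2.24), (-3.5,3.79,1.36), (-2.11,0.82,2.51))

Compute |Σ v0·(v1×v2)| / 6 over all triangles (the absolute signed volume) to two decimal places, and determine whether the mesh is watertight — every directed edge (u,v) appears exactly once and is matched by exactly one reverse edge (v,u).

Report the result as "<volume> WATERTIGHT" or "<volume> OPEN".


Per-triangle v0·(v1×v2)/6:
  t1: +2.6107
  t2: -0.0119
  t3: +2.5141
  t4: +1.2551
  t5: +3.1022
  t6: +2.4116
  t7: +10.0543
  t8: +6.6898
  t9: +4.7976
  t10: +4.2704
  t11: +0.8543
  t12: +10.3157
  t13: +30.1811
  t14: +2.2922
  t15: +3.6268
  t16: +8.9920
  t17: +1.7634
  t18: +11.0094
  t19: +1.9843
  t20: +2.8850
  t21: +7.8348
  t22: +0.9844
  t23: +1.2793
  t24: +12.7570
  t25: +1.8140
  t26: +21.7205
  t27: +1.8649
  t28: +2.1034
Σ = +161.9565 → |volume| = 161.96

Directed edges: 84 total, each appears once with its reverse present → watertight.

161.96 WATERTIGHT


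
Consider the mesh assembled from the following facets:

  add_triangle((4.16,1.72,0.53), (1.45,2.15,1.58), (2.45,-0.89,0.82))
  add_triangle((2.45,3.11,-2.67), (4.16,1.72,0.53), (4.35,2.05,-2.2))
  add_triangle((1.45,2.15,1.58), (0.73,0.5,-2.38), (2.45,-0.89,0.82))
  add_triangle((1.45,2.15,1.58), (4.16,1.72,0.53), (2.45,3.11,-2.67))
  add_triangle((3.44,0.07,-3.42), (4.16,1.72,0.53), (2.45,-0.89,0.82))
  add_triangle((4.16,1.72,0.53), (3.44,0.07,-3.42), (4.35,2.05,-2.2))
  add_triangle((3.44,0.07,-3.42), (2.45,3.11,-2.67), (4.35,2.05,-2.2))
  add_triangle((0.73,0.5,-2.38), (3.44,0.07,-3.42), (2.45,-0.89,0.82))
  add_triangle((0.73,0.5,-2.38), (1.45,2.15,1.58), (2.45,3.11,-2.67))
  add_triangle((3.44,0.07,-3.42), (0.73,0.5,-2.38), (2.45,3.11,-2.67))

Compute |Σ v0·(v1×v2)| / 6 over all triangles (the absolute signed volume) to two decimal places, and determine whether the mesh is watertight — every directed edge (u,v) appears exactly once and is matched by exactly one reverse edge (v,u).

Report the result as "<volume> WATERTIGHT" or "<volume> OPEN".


Per-triangle v0·(v1×v2)/6:
  t1: +2.3869
  t2: +3.4845
  t3: -3.2104
  t4: +5.2344
  t5: +5.5668
  t6: +3.2550
  t7: +3.9912
  t8: -0.0142
  t9: -0.3504
  t10: +2.8372
Σ = +23.1809 → |volume| = 23.18

Directed edges: 30 total, each appears once with its reverse present → watertight.

23.18 WATERTIGHT


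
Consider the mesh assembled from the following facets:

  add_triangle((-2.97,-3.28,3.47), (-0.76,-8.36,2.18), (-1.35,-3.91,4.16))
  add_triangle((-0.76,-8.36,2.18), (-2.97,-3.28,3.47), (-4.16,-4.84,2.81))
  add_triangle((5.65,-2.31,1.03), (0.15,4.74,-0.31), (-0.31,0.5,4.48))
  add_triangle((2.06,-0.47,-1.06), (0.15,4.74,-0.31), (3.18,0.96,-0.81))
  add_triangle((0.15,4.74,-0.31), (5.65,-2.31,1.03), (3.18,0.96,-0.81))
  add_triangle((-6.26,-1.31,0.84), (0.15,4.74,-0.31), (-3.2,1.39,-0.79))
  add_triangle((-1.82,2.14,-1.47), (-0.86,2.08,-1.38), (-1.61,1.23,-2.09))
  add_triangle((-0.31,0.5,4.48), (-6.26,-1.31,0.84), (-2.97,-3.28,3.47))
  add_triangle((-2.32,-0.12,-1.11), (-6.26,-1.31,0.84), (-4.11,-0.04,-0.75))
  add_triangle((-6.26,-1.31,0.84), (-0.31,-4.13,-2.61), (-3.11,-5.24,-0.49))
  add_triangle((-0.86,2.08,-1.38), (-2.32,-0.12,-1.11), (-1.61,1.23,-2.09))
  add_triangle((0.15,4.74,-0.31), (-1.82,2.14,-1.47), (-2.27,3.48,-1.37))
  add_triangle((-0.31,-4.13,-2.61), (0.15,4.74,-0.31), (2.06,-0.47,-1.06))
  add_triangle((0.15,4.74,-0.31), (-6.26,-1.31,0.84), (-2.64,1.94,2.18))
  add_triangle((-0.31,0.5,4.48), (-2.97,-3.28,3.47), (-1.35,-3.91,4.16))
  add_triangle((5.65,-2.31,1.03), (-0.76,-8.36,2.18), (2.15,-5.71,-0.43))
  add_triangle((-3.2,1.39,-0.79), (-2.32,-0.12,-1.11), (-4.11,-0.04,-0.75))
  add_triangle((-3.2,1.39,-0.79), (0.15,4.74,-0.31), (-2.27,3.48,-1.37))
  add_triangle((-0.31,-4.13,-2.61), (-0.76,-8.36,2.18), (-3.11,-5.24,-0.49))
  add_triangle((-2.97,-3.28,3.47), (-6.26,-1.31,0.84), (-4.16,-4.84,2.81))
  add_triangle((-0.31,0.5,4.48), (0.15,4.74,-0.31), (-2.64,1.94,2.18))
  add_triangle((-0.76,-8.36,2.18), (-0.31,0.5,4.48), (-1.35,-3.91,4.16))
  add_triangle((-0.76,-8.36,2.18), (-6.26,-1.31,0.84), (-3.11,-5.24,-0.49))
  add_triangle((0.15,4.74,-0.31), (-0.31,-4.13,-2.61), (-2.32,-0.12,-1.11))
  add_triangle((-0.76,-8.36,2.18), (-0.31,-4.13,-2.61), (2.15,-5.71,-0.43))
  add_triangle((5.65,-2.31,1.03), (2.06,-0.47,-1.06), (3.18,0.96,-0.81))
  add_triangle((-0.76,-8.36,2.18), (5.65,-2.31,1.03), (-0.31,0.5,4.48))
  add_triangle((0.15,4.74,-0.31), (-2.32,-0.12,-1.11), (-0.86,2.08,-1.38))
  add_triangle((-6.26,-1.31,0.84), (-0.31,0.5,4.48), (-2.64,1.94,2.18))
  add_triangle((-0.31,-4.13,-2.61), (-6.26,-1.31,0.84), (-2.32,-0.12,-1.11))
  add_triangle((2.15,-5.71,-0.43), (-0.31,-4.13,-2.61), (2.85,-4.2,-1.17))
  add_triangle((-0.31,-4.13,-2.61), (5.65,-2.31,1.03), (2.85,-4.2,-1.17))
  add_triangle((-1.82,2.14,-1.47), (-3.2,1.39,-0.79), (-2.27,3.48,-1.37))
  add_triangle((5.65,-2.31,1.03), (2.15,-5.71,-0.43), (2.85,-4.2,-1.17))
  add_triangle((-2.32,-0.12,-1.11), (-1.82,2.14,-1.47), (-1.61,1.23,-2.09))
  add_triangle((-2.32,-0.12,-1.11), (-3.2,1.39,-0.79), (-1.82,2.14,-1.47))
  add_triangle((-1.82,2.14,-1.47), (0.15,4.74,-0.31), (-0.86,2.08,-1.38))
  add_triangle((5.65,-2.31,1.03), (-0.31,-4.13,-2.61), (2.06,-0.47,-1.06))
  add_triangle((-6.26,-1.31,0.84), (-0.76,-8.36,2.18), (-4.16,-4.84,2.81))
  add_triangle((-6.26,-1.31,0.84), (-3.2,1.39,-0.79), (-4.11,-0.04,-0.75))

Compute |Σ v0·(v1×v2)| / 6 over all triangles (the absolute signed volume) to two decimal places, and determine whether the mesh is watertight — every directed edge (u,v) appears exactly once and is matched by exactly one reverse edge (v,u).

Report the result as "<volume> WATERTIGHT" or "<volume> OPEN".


Per-triangle v0·(v1×v2)/6:
  t1: +8.0676
  t2: +7.7901
  t3: +20.6293
  t4: +1.4892
  t5: +5.5653
  t6: +5.3675
  t7: +0.3938
  t8: +14.1209
  t9: +0.7198
  t10: +8.8478
  t11: -0.5923
  t12: +0.7972
  t13: +4.8754
  t14: +9.7231
  t15: +6.0078
  t16: +17.2586
  t17: +0.6822
  t18: +1.6132
  t19: +13.6987
  t20: +6.4746
  t21: +9.0368
  t22: +4.8334
  t23: +17.7130
  t24: +5.1117
  t25: +13.5366
  t26: +2.5681
  t27: +37.8553
  t28: -1.4586
  t29: +10.4659
  t30: +7.0393
  t31: +4.2907
  t32: +0.5247
  t33: +0.7750
  t34: +5.3372
  t35: +0.8358
  t36: +1.0006
  t37: +0.8823
  t38: +6.6493
  t39: +10.6610
  t40: +1.7535
Σ = +272.9413 → |volume| = 272.94

Directed edges: 120 total, each appears once with its reverse present → watertight.

272.94 WATERTIGHT


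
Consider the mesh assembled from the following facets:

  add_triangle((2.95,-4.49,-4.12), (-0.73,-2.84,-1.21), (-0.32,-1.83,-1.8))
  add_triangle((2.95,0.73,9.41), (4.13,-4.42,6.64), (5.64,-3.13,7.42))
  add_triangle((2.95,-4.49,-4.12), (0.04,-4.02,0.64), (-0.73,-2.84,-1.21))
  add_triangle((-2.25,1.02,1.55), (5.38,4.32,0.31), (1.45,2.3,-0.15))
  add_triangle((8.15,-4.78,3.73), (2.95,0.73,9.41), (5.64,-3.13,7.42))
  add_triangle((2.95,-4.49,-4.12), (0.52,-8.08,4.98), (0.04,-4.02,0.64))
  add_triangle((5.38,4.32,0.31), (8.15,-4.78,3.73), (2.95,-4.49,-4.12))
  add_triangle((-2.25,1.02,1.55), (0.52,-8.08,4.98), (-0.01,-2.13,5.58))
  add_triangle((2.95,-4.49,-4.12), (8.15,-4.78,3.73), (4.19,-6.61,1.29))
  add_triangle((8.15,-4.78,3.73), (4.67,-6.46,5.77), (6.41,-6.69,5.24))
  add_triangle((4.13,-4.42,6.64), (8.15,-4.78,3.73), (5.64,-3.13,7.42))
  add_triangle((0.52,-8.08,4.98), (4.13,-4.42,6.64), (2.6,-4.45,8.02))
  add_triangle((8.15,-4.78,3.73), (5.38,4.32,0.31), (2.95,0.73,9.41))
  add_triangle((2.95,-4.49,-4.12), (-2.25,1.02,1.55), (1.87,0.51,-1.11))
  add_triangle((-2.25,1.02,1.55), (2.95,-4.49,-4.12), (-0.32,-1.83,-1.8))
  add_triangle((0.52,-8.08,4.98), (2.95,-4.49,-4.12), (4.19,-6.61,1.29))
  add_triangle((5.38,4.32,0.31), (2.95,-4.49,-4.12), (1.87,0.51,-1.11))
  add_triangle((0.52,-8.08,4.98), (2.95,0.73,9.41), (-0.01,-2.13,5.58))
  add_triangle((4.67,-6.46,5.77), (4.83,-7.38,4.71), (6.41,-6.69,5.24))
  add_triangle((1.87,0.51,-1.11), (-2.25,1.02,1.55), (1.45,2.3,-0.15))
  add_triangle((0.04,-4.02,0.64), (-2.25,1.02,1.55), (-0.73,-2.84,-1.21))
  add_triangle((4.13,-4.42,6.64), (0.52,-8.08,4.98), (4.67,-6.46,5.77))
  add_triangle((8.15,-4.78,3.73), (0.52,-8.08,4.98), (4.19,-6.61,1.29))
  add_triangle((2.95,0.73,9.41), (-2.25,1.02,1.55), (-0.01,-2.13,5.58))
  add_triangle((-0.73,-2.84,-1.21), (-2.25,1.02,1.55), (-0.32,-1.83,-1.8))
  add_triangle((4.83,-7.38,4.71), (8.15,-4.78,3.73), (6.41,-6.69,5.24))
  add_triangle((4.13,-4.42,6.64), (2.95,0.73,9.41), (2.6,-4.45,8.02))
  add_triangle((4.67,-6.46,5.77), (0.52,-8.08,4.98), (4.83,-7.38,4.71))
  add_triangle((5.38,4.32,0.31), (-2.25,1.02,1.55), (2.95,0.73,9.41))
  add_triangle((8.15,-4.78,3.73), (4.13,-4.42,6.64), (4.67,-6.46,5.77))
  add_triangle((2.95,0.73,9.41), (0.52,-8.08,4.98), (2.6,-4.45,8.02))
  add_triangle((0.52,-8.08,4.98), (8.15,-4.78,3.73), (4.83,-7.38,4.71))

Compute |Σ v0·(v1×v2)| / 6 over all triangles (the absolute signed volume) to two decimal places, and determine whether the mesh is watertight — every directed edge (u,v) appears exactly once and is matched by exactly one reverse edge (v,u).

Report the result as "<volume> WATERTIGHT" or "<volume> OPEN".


464.08 OPEN

Per-triangle v0·(v1×v2)/6:
  t1: +1.8250
  t2: +13.7444
  t3: +5.6917
  t4: +2.3024
  t5: +14.2225
  t6: +8.6139
  t7: +63.6123
  t8: +12.1209
  t9: +28.5017
  t10: +2.8032
  t11: +14.2781
  t12: +15.1291
  t13: +89.0328
  t14: +0.8523
  t15: -0.8424
  t16: +24.9401
  t17: +3.6750
  t18: +19.1751
  t19: +3.5883
  t20: +0.2346
  t21: +3.3643
  t22: +13.1720
  t23: +33.3760
  t24: +13.4795
  t25: +1.1339
  t26: +4.2960
  t27: +15.6308
  t28: +9.5641
  t29: +25.8879
  t30: +14.1499
  t31: +9.4214
  t32: -2.8925
Σ = +464.0840 → |volume| = 464.08

Directed edges: 96 total; 6 unmatched, e.g. (5.38,4.32,0.31)→(1.45,2.3,-0.15) → open.


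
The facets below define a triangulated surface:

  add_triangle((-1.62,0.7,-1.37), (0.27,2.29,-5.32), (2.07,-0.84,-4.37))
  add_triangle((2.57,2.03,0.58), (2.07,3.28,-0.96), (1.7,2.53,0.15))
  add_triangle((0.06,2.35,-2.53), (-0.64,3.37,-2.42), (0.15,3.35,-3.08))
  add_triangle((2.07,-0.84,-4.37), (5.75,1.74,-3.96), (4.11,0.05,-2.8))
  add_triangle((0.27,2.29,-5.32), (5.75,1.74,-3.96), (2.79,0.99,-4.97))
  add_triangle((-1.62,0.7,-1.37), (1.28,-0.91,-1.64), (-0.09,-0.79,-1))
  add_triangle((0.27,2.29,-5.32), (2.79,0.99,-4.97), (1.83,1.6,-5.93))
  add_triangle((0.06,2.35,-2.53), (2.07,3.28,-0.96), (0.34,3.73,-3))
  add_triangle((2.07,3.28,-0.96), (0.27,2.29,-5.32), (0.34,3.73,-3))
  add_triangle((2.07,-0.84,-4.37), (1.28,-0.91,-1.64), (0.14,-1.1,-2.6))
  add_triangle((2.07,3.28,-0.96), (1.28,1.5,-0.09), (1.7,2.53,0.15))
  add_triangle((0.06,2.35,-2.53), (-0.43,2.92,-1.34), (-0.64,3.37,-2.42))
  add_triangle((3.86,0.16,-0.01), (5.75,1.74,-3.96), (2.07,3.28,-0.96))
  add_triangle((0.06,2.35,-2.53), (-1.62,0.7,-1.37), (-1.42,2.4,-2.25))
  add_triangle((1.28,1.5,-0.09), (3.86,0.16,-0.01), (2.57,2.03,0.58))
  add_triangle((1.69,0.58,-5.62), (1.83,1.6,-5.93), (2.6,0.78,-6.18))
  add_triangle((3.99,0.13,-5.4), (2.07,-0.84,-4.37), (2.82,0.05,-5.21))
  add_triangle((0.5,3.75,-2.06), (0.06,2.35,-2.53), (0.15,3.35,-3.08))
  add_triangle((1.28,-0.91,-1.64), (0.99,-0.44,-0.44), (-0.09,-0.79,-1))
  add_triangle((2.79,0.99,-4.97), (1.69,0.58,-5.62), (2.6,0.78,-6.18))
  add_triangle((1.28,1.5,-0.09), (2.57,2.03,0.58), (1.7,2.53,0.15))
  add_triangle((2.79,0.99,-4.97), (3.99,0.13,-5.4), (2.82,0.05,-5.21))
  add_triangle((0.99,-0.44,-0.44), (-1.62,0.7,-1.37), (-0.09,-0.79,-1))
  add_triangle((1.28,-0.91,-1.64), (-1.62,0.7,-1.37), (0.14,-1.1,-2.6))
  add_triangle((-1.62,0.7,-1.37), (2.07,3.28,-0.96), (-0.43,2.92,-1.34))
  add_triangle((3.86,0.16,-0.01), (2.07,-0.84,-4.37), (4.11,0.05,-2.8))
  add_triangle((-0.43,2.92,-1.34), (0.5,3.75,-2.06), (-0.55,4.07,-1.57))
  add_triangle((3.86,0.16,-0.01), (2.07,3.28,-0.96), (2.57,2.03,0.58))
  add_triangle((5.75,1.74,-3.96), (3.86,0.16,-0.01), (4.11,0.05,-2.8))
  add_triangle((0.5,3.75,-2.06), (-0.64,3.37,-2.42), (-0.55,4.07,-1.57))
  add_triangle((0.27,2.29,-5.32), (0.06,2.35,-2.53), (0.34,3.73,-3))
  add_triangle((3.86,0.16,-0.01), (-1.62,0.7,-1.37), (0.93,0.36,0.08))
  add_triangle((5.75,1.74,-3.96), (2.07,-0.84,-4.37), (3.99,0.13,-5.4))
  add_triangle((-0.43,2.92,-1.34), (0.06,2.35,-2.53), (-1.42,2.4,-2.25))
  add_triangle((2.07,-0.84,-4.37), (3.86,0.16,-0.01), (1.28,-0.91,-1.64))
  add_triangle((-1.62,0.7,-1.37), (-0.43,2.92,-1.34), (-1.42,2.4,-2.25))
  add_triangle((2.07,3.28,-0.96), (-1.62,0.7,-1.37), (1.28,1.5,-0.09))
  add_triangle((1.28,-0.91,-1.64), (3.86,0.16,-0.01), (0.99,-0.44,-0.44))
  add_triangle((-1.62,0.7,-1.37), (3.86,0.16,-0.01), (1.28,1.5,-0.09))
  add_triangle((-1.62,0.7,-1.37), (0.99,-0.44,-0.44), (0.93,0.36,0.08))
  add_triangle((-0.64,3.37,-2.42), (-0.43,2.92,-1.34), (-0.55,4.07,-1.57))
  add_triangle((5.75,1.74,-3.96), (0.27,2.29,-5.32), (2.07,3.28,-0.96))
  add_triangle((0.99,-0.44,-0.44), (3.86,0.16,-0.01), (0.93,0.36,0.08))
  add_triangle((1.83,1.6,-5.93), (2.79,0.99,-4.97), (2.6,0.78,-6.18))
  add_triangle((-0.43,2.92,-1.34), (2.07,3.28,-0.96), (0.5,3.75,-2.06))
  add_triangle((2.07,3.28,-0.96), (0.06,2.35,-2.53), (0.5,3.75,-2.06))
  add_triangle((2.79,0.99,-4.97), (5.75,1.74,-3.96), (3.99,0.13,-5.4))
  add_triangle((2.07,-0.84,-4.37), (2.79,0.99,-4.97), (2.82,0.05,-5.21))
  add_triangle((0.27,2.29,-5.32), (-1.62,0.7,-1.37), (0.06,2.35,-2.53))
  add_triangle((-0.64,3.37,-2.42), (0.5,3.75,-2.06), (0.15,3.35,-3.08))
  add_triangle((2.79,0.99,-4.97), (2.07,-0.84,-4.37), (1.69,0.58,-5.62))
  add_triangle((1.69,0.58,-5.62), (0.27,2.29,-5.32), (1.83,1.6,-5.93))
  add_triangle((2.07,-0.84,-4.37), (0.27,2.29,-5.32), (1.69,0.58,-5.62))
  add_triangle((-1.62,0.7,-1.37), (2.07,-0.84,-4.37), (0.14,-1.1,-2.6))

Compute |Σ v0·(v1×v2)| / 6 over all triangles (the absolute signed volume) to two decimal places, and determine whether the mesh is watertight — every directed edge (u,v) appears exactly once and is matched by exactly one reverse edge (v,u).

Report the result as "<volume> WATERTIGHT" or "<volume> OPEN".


Per-triangle v0·(v1×v2)/6:
  t1: +3.8956
  t2: +0.5611
  t3: +0.1803
  t4: +3.4113
  t5: +5.7346
  t6: +0.5203
  t7: +0.5852
  t8: -0.5437
  t9: +3.8933
  t10: +0.6928
  t11: -0.1426
  t12: -0.2742
  t13: +7.1847
  t14: +0.5718
  t15: -0.6534
  t16: +0.6801
  t17: +0.7972
  t18: +0.0335
  t19: +0.0882
  t20: -0.1588
  t21: -0.1437
  t22: +0.8664
  t23: -0.2828
  t24: -0.5021
  t25: -0.9006
  t26: +1.3234
  t27: -0.1606
  t28: +2.3868
  t29: +3.0002
  t30: +0.8417
  t31: +0.3578
  t32: +0.3249
  t33: +0.6869
  t34: +0.9805
  t35: +1.7294
  t36: +0.3036
  t37: +0.1811
  t38: +0.2355
  t39: -1.2364
  t40: -0.2651
  t41: +0.0002
  t42: +14.0414
  t43: -0.0650
  t44: +0.8615
  t45: +0.7005
  t46: +1.1311
  t47: +3.5180
  t48: +0.1651
  t49: +1.8823
  t50: +0.7386
  t51: +1.9043
  t52: +1.3069
  t53: +0.3754
  t54: +1.7578
Σ = +65.1020 → |volume| = 65.10

Directed edges: 162 total, each appears once with its reverse present → watertight.

65.10 WATERTIGHT


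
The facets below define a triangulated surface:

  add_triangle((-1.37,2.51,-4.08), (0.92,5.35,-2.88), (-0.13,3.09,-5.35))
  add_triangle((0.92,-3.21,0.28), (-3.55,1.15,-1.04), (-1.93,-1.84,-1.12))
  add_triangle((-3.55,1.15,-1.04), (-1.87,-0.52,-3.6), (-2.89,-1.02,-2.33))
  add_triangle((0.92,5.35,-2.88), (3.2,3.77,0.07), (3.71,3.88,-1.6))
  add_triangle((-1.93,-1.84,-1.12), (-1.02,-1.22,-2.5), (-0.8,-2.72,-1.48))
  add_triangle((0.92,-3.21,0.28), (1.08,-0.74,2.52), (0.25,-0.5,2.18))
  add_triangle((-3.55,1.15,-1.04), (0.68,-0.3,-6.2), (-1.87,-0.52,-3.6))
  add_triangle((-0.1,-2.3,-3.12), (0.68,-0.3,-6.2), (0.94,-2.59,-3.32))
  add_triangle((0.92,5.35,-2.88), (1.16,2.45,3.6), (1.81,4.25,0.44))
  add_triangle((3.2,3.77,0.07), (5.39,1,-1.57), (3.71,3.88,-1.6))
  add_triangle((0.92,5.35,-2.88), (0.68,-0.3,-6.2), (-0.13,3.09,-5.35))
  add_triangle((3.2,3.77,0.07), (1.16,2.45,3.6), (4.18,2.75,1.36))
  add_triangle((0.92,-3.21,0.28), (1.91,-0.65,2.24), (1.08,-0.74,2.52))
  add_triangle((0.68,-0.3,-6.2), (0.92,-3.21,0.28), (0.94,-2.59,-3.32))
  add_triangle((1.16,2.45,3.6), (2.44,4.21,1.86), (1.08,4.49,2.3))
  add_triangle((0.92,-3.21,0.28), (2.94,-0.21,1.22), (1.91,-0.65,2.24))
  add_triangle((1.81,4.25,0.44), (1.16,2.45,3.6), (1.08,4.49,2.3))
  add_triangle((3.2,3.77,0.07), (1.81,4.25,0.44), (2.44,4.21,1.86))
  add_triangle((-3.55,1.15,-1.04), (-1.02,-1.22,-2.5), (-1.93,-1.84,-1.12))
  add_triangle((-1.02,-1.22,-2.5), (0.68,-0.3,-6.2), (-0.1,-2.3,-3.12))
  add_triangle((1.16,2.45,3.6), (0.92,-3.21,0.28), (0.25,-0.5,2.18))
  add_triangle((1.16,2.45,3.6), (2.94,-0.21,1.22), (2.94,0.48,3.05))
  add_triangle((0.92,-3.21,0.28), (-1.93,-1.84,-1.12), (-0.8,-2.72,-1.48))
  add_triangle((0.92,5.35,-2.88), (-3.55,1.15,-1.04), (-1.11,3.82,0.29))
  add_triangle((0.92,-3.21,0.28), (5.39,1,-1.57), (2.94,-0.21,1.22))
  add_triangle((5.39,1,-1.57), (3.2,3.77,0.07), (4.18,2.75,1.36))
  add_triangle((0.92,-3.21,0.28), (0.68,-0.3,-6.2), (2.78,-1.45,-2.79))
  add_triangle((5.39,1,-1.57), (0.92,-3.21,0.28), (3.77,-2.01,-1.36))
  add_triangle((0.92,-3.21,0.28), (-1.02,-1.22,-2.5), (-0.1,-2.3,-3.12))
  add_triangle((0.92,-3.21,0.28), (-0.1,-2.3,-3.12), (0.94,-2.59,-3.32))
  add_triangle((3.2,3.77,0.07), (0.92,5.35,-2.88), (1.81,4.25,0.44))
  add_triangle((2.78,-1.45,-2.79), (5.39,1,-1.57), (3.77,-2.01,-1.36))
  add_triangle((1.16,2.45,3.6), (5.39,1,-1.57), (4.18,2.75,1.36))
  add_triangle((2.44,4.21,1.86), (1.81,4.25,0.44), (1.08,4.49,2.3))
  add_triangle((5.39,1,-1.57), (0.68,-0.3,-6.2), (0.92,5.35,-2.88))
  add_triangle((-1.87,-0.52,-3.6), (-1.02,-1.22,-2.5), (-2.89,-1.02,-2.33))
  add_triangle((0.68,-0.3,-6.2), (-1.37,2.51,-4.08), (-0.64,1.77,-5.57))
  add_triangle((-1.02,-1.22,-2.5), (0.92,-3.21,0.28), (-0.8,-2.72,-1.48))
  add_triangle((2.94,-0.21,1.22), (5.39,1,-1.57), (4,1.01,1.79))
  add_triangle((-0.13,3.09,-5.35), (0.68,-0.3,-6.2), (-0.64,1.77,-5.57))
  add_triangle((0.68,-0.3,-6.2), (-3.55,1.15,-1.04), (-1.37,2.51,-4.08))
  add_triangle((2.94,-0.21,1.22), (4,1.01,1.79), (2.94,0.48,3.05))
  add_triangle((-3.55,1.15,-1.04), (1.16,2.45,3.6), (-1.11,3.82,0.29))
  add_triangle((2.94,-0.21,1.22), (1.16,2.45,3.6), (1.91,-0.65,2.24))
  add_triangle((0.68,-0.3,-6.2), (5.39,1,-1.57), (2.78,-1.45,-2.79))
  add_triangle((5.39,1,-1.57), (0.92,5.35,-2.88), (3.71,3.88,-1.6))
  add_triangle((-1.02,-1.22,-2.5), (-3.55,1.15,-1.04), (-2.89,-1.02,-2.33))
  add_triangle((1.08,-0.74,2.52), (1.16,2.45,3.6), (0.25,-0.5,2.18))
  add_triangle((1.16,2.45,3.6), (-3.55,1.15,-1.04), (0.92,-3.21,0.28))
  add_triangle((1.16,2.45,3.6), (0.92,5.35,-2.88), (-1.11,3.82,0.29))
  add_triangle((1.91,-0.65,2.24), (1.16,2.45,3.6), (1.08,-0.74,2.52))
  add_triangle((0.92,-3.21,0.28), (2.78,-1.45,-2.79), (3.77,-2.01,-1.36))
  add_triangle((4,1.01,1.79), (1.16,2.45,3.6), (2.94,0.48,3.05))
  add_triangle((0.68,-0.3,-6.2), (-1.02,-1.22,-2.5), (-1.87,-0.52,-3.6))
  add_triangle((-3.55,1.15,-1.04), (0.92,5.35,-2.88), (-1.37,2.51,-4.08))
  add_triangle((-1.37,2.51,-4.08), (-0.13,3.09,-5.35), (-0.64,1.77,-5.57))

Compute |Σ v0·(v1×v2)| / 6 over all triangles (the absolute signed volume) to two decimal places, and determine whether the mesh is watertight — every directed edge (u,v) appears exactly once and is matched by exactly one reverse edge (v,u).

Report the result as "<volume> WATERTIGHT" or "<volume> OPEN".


196.10 OPEN

Per-triangle v0·(v1×v2)/6:
  t1: +4.3131
  t2: +0.9708
  t3: +2.5446
  t4: +4.5843
  t5: +1.1204
  t6: +0.8518
  t7: +4.1184
  t8: +2.3889
  t9: +2.9364
  t10: +4.3551
  t11: +6.1564
  t12: +4.8787
  t13: +1.2506
  t14: +0.4684
  t15: +2.6314
  t16: +2.2556
  t17: -2.1242
  t18: +1.7552
  t19: +2.7019
  t20: +2.3718
  t21: -1.9107
  t22: -1.2168
  t23: +1.1755
  t24: +8.5042
  t25: +5.9340
  t26: +5.5773
  t27: +6.9490
  t28: +2.1291
  t29: +1.3746
  t30: +1.7914
  t31: +4.1864
  t32: +4.3574
  t33: +1.8102
  t34: +1.6806
  t35: +28.9254
  t36: +0.9799
  t37: +0.3307
  t38: +0.9442
  t39: +2.5052
  t40: +2.8181
  t41: +7.9965
  t42: +1.1179
  t43: +5.6464
  t44: +2.5812
  t45: +9.8408
  t46: +5.0728
  t47: -1.1870
  t48: +0.9854
  t49: +5.6345
  t50: +9.2951
  t51: +1.4006
  t52: +3.0414
  t53: +3.0330
  t54: +2.1096
  t55: +8.4428
  t56: +1.7089
Σ = +196.0955 → |volume| = 196.10

Directed edges: 168 total; 6 unmatched, e.g. (3.2,3.77,0.07)→(1.16,2.45,3.6) → open.


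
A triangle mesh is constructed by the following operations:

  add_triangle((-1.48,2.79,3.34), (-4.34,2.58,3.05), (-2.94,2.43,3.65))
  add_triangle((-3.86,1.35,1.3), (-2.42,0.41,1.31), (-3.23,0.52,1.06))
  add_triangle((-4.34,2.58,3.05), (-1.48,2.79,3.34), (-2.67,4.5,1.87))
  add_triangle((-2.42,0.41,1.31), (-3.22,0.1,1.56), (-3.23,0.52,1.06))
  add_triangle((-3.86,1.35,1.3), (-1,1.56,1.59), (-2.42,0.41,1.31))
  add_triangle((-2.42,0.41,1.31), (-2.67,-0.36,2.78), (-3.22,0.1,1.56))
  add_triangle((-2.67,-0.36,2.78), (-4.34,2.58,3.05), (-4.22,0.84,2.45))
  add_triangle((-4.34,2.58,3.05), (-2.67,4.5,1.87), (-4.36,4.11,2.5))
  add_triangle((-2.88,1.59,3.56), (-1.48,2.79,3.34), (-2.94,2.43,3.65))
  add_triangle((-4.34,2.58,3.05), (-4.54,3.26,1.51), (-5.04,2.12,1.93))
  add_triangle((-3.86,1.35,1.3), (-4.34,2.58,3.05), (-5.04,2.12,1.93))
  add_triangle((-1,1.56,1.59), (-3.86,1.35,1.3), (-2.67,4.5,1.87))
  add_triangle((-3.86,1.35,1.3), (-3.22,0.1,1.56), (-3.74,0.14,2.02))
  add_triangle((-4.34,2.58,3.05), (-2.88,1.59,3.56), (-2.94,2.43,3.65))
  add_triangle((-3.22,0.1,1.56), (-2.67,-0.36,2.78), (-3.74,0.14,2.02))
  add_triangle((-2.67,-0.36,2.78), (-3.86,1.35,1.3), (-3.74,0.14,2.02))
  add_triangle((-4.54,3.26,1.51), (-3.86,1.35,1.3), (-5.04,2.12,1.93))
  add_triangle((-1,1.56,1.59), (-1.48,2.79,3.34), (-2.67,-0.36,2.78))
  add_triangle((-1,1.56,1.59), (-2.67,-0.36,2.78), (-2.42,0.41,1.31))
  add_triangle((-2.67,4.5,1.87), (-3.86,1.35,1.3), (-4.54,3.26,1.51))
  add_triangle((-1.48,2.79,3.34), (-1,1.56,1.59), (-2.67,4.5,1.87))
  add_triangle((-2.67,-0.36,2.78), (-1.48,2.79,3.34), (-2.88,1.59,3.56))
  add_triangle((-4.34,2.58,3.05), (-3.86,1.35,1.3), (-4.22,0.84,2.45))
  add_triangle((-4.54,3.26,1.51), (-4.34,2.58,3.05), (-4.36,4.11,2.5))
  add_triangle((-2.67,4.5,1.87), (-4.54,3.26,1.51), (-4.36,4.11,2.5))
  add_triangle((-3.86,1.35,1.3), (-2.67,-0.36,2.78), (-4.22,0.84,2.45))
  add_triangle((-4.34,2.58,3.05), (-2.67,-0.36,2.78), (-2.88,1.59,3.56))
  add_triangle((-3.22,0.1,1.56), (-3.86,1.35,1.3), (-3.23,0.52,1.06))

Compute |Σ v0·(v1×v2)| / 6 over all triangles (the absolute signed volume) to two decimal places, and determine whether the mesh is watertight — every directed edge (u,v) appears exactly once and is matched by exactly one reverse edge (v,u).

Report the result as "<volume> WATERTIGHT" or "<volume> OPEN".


14.52 WATERTIGHT

Per-triangle v0·(v1×v2)/6:
  t1: +1.0534
  t2: -0.2019
  t3: +4.8545
  t4: -0.1217
  t5: -0.7372
  t6: -0.2998
  t7: +1.8170
  t8: +1.1814
  t9: +0.5700
  t10: +1.7193
  t11: +0.2062
  t12: -2.1193
  t13: +0.1447
  t14: +0.8979
  t15: +0.0685
  t16: +0.7803
  t17: +0.2546
  t18: -0.6267
  t19: -1.0922
  t20: -1.0880
  t21: -0.2456
  t22: +0.8370
  t23: +1.3527
  t24: +1.6165
  t25: +1.3242
  t26: +0.0869
  t27: +2.0837
  t28: +0.2049
Σ = +14.5211 → |volume| = 14.52

Directed edges: 84 total, each appears once with its reverse present → watertight.


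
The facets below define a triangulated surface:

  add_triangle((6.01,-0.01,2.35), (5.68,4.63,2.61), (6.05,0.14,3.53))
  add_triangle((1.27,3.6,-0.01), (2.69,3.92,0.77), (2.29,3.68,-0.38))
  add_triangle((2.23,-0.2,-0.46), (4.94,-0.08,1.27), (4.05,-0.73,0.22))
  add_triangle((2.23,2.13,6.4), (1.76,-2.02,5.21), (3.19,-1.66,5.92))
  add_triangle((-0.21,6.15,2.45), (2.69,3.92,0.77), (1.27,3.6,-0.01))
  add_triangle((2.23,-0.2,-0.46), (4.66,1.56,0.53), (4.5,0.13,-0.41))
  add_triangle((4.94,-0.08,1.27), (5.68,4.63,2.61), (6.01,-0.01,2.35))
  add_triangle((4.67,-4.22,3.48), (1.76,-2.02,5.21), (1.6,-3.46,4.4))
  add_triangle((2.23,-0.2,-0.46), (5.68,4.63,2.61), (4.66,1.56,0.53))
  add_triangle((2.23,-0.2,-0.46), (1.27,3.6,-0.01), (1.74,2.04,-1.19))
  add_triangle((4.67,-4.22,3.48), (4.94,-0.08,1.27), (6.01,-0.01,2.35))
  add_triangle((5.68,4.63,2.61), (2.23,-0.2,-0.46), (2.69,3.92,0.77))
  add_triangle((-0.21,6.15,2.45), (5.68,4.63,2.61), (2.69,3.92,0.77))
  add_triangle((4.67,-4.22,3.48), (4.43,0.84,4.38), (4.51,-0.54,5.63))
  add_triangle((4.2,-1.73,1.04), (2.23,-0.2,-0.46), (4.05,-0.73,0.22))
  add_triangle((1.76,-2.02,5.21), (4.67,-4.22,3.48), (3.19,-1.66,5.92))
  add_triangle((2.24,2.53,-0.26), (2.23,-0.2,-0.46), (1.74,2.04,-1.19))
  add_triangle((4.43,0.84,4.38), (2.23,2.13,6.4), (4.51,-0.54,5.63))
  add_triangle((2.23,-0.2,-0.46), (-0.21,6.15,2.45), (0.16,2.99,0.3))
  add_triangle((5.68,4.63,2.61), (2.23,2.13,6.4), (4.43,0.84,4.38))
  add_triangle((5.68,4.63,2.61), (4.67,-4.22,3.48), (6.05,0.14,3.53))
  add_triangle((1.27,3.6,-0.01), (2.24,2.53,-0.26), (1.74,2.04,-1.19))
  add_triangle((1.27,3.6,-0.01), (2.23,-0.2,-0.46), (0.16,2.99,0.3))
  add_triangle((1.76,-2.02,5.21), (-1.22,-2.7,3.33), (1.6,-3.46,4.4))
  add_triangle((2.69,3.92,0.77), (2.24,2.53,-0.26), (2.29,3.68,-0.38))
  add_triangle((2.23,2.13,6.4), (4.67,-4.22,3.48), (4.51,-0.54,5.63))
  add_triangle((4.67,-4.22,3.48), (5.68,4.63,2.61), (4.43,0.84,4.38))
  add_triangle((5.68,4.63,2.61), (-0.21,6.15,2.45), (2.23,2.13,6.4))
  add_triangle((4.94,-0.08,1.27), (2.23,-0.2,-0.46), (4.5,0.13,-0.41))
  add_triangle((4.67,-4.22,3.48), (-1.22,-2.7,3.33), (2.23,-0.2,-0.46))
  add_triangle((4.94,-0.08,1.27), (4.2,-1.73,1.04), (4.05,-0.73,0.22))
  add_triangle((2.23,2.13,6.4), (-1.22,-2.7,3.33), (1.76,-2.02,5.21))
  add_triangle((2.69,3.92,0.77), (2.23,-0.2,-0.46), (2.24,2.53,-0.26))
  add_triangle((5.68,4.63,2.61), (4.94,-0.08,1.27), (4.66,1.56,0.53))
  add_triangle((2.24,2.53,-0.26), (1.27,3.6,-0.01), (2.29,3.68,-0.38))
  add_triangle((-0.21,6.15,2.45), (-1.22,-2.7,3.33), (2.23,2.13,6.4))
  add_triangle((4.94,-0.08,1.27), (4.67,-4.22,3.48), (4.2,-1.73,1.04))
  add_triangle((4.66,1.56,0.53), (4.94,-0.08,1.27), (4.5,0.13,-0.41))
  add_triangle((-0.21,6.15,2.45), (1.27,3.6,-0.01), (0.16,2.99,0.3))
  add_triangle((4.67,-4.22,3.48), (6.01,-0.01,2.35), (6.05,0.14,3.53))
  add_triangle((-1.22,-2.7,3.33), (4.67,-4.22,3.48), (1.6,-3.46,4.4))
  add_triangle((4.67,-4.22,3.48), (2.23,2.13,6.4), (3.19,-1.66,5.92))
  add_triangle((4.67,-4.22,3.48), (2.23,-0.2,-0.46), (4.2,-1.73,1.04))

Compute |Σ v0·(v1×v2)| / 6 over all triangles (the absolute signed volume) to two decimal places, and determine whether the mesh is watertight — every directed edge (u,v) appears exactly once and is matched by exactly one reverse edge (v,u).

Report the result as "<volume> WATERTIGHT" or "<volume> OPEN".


Per-triangle v0·(v1×v2)/6:
  t1: +5.3525
  t2: +0.7547
  t3: +0.4544
  t4: +4.7281
  t5: +3.0498
  t6: +0.0852
  t7: +3.0467
  t8: +5.0391
  t9: +0.0685
  t10: -1.3528
  t11: +2.9104
  t12: +3.3180
  t13: +6.9529
  t14: +5.5853
  t15: +0.2710
  t16: +4.8944
  t17: +1.0085
  t18: +5.7973
  t19: -1.9285
  t20: +14.7939
  t21: +0.3527
  t22: +0.8026
  t23: -0.1783
  t24: +3.7105
  t25: +0.4794
  t26: +5.7172
  t27: +14.3143
  t28: +31.4134
  t29: +0.3840
  t30: +0.2906
  t31: +1.1019
  t32: +9.3063
  t33: +1.0322
  t34: +4.1453
  t35: -0.1484
  t36: +17.8653
  t37: +3.2547
  t38: +1.9983
  t39: +0.8844
  t40: +5.1613
  t41: +2.8478
  t42: +6.9214
  t43: +0.4583
Σ = +176.9448 → |volume| = 176.94

Directed edges: 129 total; 3 unmatched, e.g. (2.23,-0.2,-0.46)→(-0.21,6.15,2.45) → open.

176.94 OPEN
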